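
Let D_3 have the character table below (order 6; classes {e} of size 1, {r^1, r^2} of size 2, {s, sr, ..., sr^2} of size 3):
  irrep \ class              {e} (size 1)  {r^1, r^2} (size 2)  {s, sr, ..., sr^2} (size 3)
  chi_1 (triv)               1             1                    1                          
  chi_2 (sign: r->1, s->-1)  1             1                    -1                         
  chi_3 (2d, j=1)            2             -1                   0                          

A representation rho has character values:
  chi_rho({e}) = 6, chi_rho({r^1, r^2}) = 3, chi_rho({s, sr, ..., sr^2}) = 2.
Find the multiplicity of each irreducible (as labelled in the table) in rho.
Multiplicities: chi_1: 3, chi_2: 1, chi_3: 1.

Why: Use <chi_rho, chi> = (1/|G|) sum_C |C| * chi_rho(C) * conj(chi(C)) with |G| = 6 for each irreducible chi in the table:
  <chi_rho, chi_1> = (1/6)[1*(6)*conj(1) + 2*(3)*conj(1) + 3*(2)*conj(1)]
      = (1/6)[(6) + (6) + (6)] = 18/6 = 3
  <chi_rho, chi_2> = (1/6)[1*(6)*conj(1) + 2*(3)*conj(1) + 3*(2)*conj(-1)]
      = (1/6)[(6) + (6) + (-6)] = 6/6 = 1
  <chi_rho, chi_3> = (1/6)[1*(6)*conj(2) + 2*(3)*conj(-1) + 3*(2)*conj(0)]
      = (1/6)[(12) + (-6) + (0)] = 6/6 = 1
Dimension check: dim(rho) = sum (mult * dim) = 3*1 + 1*1 + 1*2 = 6 = chi_rho(e) = 6.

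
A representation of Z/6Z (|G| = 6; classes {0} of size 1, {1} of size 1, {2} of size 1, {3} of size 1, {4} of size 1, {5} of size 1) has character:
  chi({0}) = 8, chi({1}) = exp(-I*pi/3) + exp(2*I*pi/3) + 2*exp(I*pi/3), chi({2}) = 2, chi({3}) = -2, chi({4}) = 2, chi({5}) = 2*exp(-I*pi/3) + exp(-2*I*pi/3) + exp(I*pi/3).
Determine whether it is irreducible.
Not irreducible (reducible): <chi, chi> = 14 > 1.

Argument: <chi, chi> = (1/|G|) sum_C |C| * |chi(C)|^2 = (1/6)[1*|8|^2 + 1*|exp(-I*pi/3) + exp(2*I*pi/3) + 2*exp(I*pi/3)|^2 + 1*|2|^2 + 1*|-2|^2 + 1*|2|^2 + 1*|2*exp(-I*pi/3) + exp(-2*I*pi/3) + exp(I*pi/3)|^2]
  = (1/6)[(64) + (4) + (4) + (4) + (4) + (4)] = 84/6 = 14.
(Exp terms are combined using exp(i*s)*conj(exp(i*t)) = exp(i*(s-t)), and sums of them are collapsed using the identity that for every m > 1 the m distinct m-th roots of unity sum to 0, e.g. 1 + exp(2*I*pi/3) + exp(-2*I*pi/3) = 0.)
A character is irreducible iff <chi, chi> = 1, so this representation is reducible.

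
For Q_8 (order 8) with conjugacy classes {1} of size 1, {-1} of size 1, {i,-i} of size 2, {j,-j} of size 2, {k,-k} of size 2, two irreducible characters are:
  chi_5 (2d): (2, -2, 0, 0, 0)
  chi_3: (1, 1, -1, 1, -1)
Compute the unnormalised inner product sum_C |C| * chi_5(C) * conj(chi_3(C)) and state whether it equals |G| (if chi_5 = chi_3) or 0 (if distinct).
Sum = 0; so <chi_5, chi_3> = 0 (distinct irreducibles are orthogonal).

Explanation: Compute term by term over conjugacy classes (|C| * chi_5(C) * conj(chi_3(C))):
  1*(2)*conj(1) + 1*(-2)*conj(1) + 2*(0)*conj(-1) + 2*(0)*conj(1) + 2*(0)*conj(-1)
  = (2) + (-2) + (0) + (0) + (0)
  = 0.
Dividing by |G| = 8 gives 0/8 = 0, matching the row-orthogonality relation <chi_5, chi_3> = [chi_5 = chi_3].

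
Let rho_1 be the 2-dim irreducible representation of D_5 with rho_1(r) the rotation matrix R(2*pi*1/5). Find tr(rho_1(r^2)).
chi_{rho_1}(r^2) = 2*cos(2*pi*1*2/5) = -sqrt(5)/2 - 1/2

Proof sketch: rho_1(r^2) is rotation by angle 2*pi*1*2/5, whose trace is 2*cos(2*pi*1*2/5) = -sqrt(5)/2 - 1/2.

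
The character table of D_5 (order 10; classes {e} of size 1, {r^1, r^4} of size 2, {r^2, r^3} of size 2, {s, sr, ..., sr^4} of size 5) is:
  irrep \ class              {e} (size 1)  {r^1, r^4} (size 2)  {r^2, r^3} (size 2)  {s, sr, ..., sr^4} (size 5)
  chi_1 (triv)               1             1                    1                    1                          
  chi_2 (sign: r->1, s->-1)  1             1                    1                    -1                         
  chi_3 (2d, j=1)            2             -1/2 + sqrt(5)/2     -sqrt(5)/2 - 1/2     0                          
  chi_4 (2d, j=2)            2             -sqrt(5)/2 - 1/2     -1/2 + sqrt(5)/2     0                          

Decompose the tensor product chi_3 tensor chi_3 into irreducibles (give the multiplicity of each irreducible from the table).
chi_3 tensor chi_3 = chi_1 + chi_2 + chi_4 (all other irreducibles have multiplicity 0).

The character of a tensor product is the pointwise product (chi_3 * chi_3)(C) = chi_3(C) * chi_3(C):
  {e}: (2)*(2), {r^1, r^4}: (-1/2 + sqrt(5)/2)*(-1/2 + sqrt(5)/2), {r^2, r^3}: (-sqrt(5)/2 - 1/2)*(-sqrt(5)/2 - 1/2), {s, sr, ..., sr^4}: (0)*(0)
so (chi_3 * chi_3) takes values
  {e} -> 4, {r^1, r^4} -> 3/2 - sqrt(5)/2, {r^2, r^3} -> sqrt(5)/2 + 3/2, {s, sr, ..., sr^4} -> 0.
Now take the inner product of this character with each irreducible chi from the table, <chi_3*chi_3, chi> = (1/10) sum_C |C| (chi_3*chi_3)(C) conj(chi(C)):
  <chi_3*chi_3, chi_1> = (1/10)[1*(4)*conj(1) + 2*(3/2 - sqrt(5)/2)*conj(1) + 2*(sqrt(5)/2 + 3/2)*conj(1) + 5*(0)*conj(1)]
      = (1/10)[(4) + (3 - sqrt(5)) + (sqrt(5) + 3) + (0)] = 10/10 = 1
  <chi_3*chi_3, chi_2> = (1/10)[1*(4)*conj(1) + 2*(3/2 - sqrt(5)/2)*conj(1) + 2*(sqrt(5)/2 + 3/2)*conj(1) + 5*(0)*conj(-1)]
      = (1/10)[(4) + (3 - sqrt(5)) + (sqrt(5) + 3) + (0)] = 10/10 = 1
  <chi_3*chi_3, chi_3> = (1/10)[1*(4)*conj(2) + 2*(3/2 - sqrt(5)/2)*conj(-1/2 + sqrt(5)/2) + 2*(sqrt(5)/2 + 3/2)*conj(-sqrt(5)/2 - 1/2) + 5*(0)*conj(0)]
      = (1/10)[(8) + (-4 + 2*sqrt(5)) + (-2*sqrt(5) - 4) + (0)] = 0/10 = 0
  <chi_3*chi_3, chi_4> = (1/10)[1*(4)*conj(2) + 2*(3/2 - sqrt(5)/2)*conj(-sqrt(5)/2 - 1/2) + 2*(sqrt(5)/2 + 3/2)*conj(-1/2 + sqrt(5)/2) + 5*(0)*conj(0)]
      = (1/10)[(8) + (1 - sqrt(5)) + (1 + sqrt(5)) + (0)] = 10/10 = 1
Hence the multiplicities are chi_1: 1, chi_2: 1, chi_4: 1. Dimension check: dim(chi_3)*dim(chi_3) = 2*2 = 4 and sum (mult * dim) = 1*1 + 1*1 + 1*2 = 4.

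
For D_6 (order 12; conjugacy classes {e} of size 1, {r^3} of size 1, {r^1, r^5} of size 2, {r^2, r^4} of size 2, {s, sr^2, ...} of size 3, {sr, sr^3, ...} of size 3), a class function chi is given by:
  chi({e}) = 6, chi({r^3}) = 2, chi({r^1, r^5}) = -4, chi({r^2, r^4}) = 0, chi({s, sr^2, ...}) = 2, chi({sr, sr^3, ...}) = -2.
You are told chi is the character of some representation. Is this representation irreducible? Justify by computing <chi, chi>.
Not irreducible (reducible): <chi, chi> = 8 > 1.

Details: <chi, chi> = (1/|G|) sum_C |C| * |chi(C)|^2 = (1/12)[1*|6|^2 + 1*|2|^2 + 2*|-4|^2 + 2*|0|^2 + 3*|2|^2 + 3*|-2|^2]
  = (1/12)[(36) + (4) + (32) + (0) + (12) + (12)] = 96/12 = 8.
A character is irreducible iff <chi, chi> = 1, so this representation is reducible.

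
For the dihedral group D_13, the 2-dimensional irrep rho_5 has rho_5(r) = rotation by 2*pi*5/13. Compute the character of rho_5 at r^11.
chi_{rho_5}(r^11) = 2*cos(2*pi*5*11/13) = 2*cos(110*pi/13)

Argument: rho_5(r^11) is rotation by angle 2*pi*5*11/13, whose trace is 2*cos(2*pi*5*11/13) = 2*cos(110*pi/13).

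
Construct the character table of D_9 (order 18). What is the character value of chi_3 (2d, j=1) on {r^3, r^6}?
Conjugacy classes: {e} of size 1, {r^1, r^8} of size 2, {r^2, r^7} of size 2, {r^3, r^6} of size 2, {r^4, r^5} of size 2, {s, sr, ..., sr^8} of size 9.
Character table:
  irrep \ class              {e} (size 1)  {r^1, r^8} (size 2)  {r^2, r^7} (size 2)  {r^3, r^6} (size 2)  {r^4, r^5} (size 2)  {s, sr, ..., sr^8} (size 9)
  chi_1 (triv)               1             1                    1                    1                    1                    1                          
  chi_2 (sign: r->1, s->-1)  1             1                    1                    1                    1                    -1                         
  chi_3 (2d, j=1)            2             2*cos(2*pi/9)        2*cos(4*pi/9)        -1                   -2*cos(pi/9)         0                          
  chi_4 (2d, j=2)            2             2*cos(4*pi/9)        -2*cos(pi/9)         -1                   2*cos(2*pi/9)        0                          
  chi_5 (2d, j=3)            2             -1                   -1                   2                    -1                   0                          
  chi_6 (2d, j=4)            2             -2*cos(pi/9)         2*cos(2*pi/9)        -1                   2*cos(4*pi/9)        0                          

Spot check: chi_3 (2d, j=1) on {r^3, r^6} = -1.

Solution. D_9 has order 2*9 = 18 with 6 conjugacy classes, hence 6 irreducibles. Sum of squared dims 1 + 1 + 4 + 4 + 4 + 4 = 18 = |G|. Linear characters come from the abelianisation; the 2-dimensional irreps have character r^k -> 2*cos(2*pi*j*k/9), reflections -> 0.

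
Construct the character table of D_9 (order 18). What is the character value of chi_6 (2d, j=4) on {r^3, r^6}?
Conjugacy classes: {e} of size 1, {r^1, r^8} of size 2, {r^2, r^7} of size 2, {r^3, r^6} of size 2, {r^4, r^5} of size 2, {s, sr, ..., sr^8} of size 9.
Character table:
  irrep \ class              {e} (size 1)  {r^1, r^8} (size 2)  {r^2, r^7} (size 2)  {r^3, r^6} (size 2)  {r^4, r^5} (size 2)  {s, sr, ..., sr^8} (size 9)
  chi_1 (triv)               1             1                    1                    1                    1                    1                          
  chi_2 (sign: r->1, s->-1)  1             1                    1                    1                    1                    -1                         
  chi_3 (2d, j=1)            2             2*cos(2*pi/9)        2*cos(4*pi/9)        -1                   -2*cos(pi/9)         0                          
  chi_4 (2d, j=2)            2             2*cos(4*pi/9)        -2*cos(pi/9)         -1                   2*cos(2*pi/9)        0                          
  chi_5 (2d, j=3)            2             -1                   -1                   2                    -1                   0                          
  chi_6 (2d, j=4)            2             -2*cos(pi/9)         2*cos(2*pi/9)        -1                   2*cos(4*pi/9)        0                          

Spot check: chi_6 (2d, j=4) on {r^3, r^6} = -1.

D_9 has order 2*9 = 18 with 6 conjugacy classes, hence 6 irreducibles. Sum of squared dims 1 + 1 + 4 + 4 + 4 + 4 = 18 = |G|. Linear characters come from the abelianisation; the 2-dimensional irreps have character r^k -> 2*cos(2*pi*j*k/9), reflections -> 0.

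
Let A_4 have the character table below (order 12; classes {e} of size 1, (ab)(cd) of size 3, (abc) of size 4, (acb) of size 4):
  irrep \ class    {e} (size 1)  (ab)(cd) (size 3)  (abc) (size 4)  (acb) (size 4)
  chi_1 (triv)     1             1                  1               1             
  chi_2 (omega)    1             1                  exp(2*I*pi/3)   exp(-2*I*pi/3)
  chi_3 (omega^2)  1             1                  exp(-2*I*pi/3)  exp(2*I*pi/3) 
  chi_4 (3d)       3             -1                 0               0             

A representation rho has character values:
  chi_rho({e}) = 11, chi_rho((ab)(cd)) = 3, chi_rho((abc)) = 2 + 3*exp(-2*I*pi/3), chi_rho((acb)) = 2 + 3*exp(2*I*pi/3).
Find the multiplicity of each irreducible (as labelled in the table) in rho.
Multiplicities: chi_1: 2, chi_2: 0, chi_3: 3, chi_4: 2.

Details: Use <chi_rho, chi> = (1/|G|) sum_C |C| * chi_rho(C) * conj(chi(C)) with |G| = 12 for each irreducible chi in the table:
  <chi_rho, chi_1> = (1/12)[1*(11)*conj(1) + 3*(3)*conj(1) + 4*(2 + 3*exp(-2*I*pi/3))*conj(1) + 4*(2 + 3*exp(2*I*pi/3))*conj(1)]
      = (1/12)[(11) + (9) + (8 + 12*exp(-2*I*pi/3)) + (8 + 12*exp(2*I*pi/3))] = 24/12 = 2
  <chi_rho, chi_2> = (1/12)[1*(11)*conj(1) + 3*(3)*conj(1) + 4*(2 + 3*exp(-2*I*pi/3))*conj(exp(2*I*pi/3)) + 4*(2 + 3*exp(2*I*pi/3))*conj(exp(-2*I*pi/3))]
      = (1/12)[(11) + (9) + (8*exp(-2*I*pi/3) + 12*exp(2*I*pi/3)) + (12*exp(-2*I*pi/3) + 8*exp(2*I*pi/3))] = 0/12 = 0
  <chi_rho, chi_3> = (1/12)[1*(11)*conj(1) + 3*(3)*conj(1) + 4*(2 + 3*exp(-2*I*pi/3))*conj(exp(-2*I*pi/3)) + 4*(2 + 3*exp(2*I*pi/3))*conj(exp(2*I*pi/3))]
      = (1/12)[(11) + (9) + (12 + 8*exp(2*I*pi/3)) + (12 + 8*exp(-2*I*pi/3))] = 36/12 = 3
  <chi_rho, chi_4> = (1/12)[1*(11)*conj(3) + 3*(3)*conj(-1) + 4*(2 + 3*exp(-2*I*pi/3))*conj(0) + 4*(2 + 3*exp(2*I*pi/3))*conj(0)]
      = (1/12)[(33) + (-9) + (0) + (0)] = 24/12 = 2
(Exp terms are combined using exp(i*s)*conj(exp(i*t)) = exp(i*(s-t)), and sums of them are collapsed using the identity that for every m > 1 the m distinct m-th roots of unity sum to 0, e.g. 1 + exp(2*I*pi/3) + exp(-2*I*pi/3) = 0.)
Dimension check: dim(rho) = sum (mult * dim) = 2*1 + 0*1 + 3*1 + 2*3 = 11 = chi_rho(e) = 11.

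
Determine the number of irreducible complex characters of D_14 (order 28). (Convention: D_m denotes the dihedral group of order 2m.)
10

Explanation: The number of irreducible complex representations of a finite group equals its number of conjugacy classes. D_14 has 10 conjugacy classes (n/2 + 3 for n even), so D_14 (order 28) has exactly 10 irreducible complex representations.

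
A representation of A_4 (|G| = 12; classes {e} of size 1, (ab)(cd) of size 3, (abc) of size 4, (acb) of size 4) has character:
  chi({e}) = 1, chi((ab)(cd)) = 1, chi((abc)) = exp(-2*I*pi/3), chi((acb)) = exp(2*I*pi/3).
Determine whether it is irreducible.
Irreducible: <chi, chi> = 1.

Reasoning: <chi, chi> = (1/|G|) sum_C |C| * |chi(C)|^2 = (1/12)[1*|1|^2 + 3*|1|^2 + 4*|exp(-2*I*pi/3)|^2 + 4*|exp(2*I*pi/3)|^2]
  = (1/12)[(1) + (3) + (4) + (4)] = 12/12 = 1.
(Exp terms are combined using exp(i*s)*conj(exp(i*t)) = exp(i*(s-t)), and sums of them are collapsed using the identity that for every m > 1 the m distinct m-th roots of unity sum to 0, e.g. 1 + exp(2*I*pi/3) + exp(-2*I*pi/3) = 0.)
A character is irreducible iff <chi, chi> = 1, so this representation is irreducible.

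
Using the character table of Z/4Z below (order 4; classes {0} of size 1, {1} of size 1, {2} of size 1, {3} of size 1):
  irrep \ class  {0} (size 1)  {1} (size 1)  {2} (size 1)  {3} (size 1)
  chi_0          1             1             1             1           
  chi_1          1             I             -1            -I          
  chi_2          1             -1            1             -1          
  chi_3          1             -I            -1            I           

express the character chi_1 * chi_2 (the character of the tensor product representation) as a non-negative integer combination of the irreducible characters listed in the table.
chi_1 tensor chi_2 = chi_3 (all other irreducibles have multiplicity 0).

Solution. The character of a tensor product is the pointwise product (chi_1 * chi_2)(C) = chi_1(C) * chi_2(C):
  {0}: (1)*(1), {1}: (I)*(-1), {2}: (-1)*(1), {3}: (-I)*(-1)
so (chi_1 * chi_2) takes values
  {0} -> 1, {1} -> -I, {2} -> -1, {3} -> I.
Now take the inner product of this character with each irreducible chi from the table, <chi_1*chi_2, chi> = (1/4) sum_C |C| (chi_1*chi_2)(C) conj(chi(C)):
  <chi_1*chi_2, chi_0> = (1/4)[1*(1)*conj(1) + 1*(-I)*conj(1) + 1*(-1)*conj(1) + 1*(I)*conj(1)]
      = (1/4)[(1) + (-I) + (-1) + (I)] = 0/4 = 0
  <chi_1*chi_2, chi_1> = (1/4)[1*(1)*conj(1) + 1*(-I)*conj(I) + 1*(-1)*conj(-1) + 1*(I)*conj(-I)]
      = (1/4)[(1) + (-1) + (1) + (-1)] = 0/4 = 0
  <chi_1*chi_2, chi_2> = (1/4)[1*(1)*conj(1) + 1*(-I)*conj(-1) + 1*(-1)*conj(1) + 1*(I)*conj(-1)]
      = (1/4)[(1) + (I) + (-1) + (-I)] = 0/4 = 0
  <chi_1*chi_2, chi_3> = (1/4)[1*(1)*conj(1) + 1*(-I)*conj(-I) + 1*(-1)*conj(-1) + 1*(I)*conj(I)]
      = (1/4)[(1) + (1) + (1) + (1)] = 4/4 = 1
(Exp terms are combined using exp(i*s)*conj(exp(i*t)) = exp(i*(s-t)), and sums of them are collapsed using the identity that for every m > 1 the m distinct m-th roots of unity sum to 0, e.g. 1 + exp(2*I*pi/3) + exp(-2*I*pi/3) = 0.)
Hence the multiplicities are chi_3: 1. Dimension check: dim(chi_1)*dim(chi_2) = 1*1 = 1 and sum (mult * dim) = 1*1 = 1.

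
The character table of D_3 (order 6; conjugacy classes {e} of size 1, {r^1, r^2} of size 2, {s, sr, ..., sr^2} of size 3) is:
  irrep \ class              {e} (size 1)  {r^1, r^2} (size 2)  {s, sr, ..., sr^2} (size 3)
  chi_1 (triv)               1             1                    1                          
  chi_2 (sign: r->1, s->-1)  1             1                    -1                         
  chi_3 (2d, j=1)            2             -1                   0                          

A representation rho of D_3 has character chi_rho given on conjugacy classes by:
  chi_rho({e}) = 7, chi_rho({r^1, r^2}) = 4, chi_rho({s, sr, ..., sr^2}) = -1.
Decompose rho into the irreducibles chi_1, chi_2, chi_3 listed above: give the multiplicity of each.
Multiplicities: chi_1: 2, chi_2: 3, chi_3: 1.

Solution. Use <chi_rho, chi> = (1/|G|) sum_C |C| * chi_rho(C) * conj(chi(C)) with |G| = 6 for each irreducible chi in the table:
  <chi_rho, chi_1> = (1/6)[1*(7)*conj(1) + 2*(4)*conj(1) + 3*(-1)*conj(1)]
      = (1/6)[(7) + (8) + (-3)] = 12/6 = 2
  <chi_rho, chi_2> = (1/6)[1*(7)*conj(1) + 2*(4)*conj(1) + 3*(-1)*conj(-1)]
      = (1/6)[(7) + (8) + (3)] = 18/6 = 3
  <chi_rho, chi_3> = (1/6)[1*(7)*conj(2) + 2*(4)*conj(-1) + 3*(-1)*conj(0)]
      = (1/6)[(14) + (-8) + (0)] = 6/6 = 1
Dimension check: dim(rho) = sum (mult * dim) = 2*1 + 3*1 + 1*2 = 7 = chi_rho(e) = 7.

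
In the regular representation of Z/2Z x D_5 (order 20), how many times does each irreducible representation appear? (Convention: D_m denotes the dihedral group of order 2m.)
Each irreducible V_i of dimension d_i appears with multiplicity d_i, i.e. rho_reg = (direct sum over all irreducibles V_i) d_i V_i. The irreducible dimensions for Z/2Z x D_5 are 1, 1, 1, 1, 2, 2, 2, 2: 4 irreducibles of dimension 1, each with multiplicity 1; 4 irreducibles of dimension 2, each with multiplicity 2. Total dimension 4*1*1 + 4*2*2 = 20 = |G|.

Working: General theorem: in the regular representation of a finite group G, each irreducible appears with multiplicity equal to its dimension. Check: dim(rho_reg) = sum d_i^2 = 1 + 1 + 1 + 1 + 4 + 4 + 4 + 4 = 20 = |G|.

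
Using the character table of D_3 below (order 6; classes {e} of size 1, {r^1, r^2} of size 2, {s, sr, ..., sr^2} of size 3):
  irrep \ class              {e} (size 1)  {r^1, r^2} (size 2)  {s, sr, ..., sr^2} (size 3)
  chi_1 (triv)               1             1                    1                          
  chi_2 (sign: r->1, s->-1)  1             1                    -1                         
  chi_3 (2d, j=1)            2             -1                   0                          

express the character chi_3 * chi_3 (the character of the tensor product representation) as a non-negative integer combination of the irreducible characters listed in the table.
chi_3 tensor chi_3 = chi_1 + chi_2 + chi_3 (all other irreducibles have multiplicity 0).

Details: The character of a tensor product is the pointwise product (chi_3 * chi_3)(C) = chi_3(C) * chi_3(C):
  {e}: (2)*(2), {r^1, r^2}: (-1)*(-1), {s, sr, ..., sr^2}: (0)*(0)
so (chi_3 * chi_3) takes values
  {e} -> 4, {r^1, r^2} -> 1, {s, sr, ..., sr^2} -> 0.
Now take the inner product of this character with each irreducible chi from the table, <chi_3*chi_3, chi> = (1/6) sum_C |C| (chi_3*chi_3)(C) conj(chi(C)):
  <chi_3*chi_3, chi_1> = (1/6)[1*(4)*conj(1) + 2*(1)*conj(1) + 3*(0)*conj(1)]
      = (1/6)[(4) + (2) + (0)] = 6/6 = 1
  <chi_3*chi_3, chi_2> = (1/6)[1*(4)*conj(1) + 2*(1)*conj(1) + 3*(0)*conj(-1)]
      = (1/6)[(4) + (2) + (0)] = 6/6 = 1
  <chi_3*chi_3, chi_3> = (1/6)[1*(4)*conj(2) + 2*(1)*conj(-1) + 3*(0)*conj(0)]
      = (1/6)[(8) + (-2) + (0)] = 6/6 = 1
Hence the multiplicities are chi_1: 1, chi_2: 1, chi_3: 1. Dimension check: dim(chi_3)*dim(chi_3) = 2*2 = 4 and sum (mult * dim) = 1*1 + 1*1 + 1*2 = 4.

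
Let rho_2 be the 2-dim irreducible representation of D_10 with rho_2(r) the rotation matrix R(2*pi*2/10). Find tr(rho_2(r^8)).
chi_{rho_2}(r^8) = 2*cos(2*pi*2*8/10) = -sqrt(5)/2 - 1/2

Explanation: rho_2(r^8) is rotation by angle 2*pi*2*8/10, whose trace is 2*cos(2*pi*2*8/10) = -sqrt(5)/2 - 1/2.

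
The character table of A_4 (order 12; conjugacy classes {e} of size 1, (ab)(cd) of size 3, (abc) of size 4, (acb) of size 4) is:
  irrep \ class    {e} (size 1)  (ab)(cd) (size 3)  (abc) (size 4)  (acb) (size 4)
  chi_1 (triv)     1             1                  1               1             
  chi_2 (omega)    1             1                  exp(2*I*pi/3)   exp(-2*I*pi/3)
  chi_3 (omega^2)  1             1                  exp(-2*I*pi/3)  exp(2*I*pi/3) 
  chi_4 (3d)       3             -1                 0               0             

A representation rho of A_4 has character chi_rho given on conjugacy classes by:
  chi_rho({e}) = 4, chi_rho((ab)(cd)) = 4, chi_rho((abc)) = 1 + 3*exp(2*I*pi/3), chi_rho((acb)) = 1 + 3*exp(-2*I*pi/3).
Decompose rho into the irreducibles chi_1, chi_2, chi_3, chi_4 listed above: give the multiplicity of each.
Multiplicities: chi_1: 1, chi_2: 3, chi_3: 0, chi_4: 0.

Working: Use <chi_rho, chi> = (1/|G|) sum_C |C| * chi_rho(C) * conj(chi(C)) with |G| = 12 for each irreducible chi in the table:
  <chi_rho, chi_1> = (1/12)[1*(4)*conj(1) + 3*(4)*conj(1) + 4*(1 + 3*exp(2*I*pi/3))*conj(1) + 4*(1 + 3*exp(-2*I*pi/3))*conj(1)]
      = (1/12)[(4) + (12) + (4 + 12*exp(2*I*pi/3)) + (4 + 12*exp(-2*I*pi/3))] = 12/12 = 1
  <chi_rho, chi_2> = (1/12)[1*(4)*conj(1) + 3*(4)*conj(1) + 4*(1 + 3*exp(2*I*pi/3))*conj(exp(2*I*pi/3)) + 4*(1 + 3*exp(-2*I*pi/3))*conj(exp(-2*I*pi/3))]
      = (1/12)[(4) + (12) + (12 + 4*exp(-2*I*pi/3)) + (12 + 4*exp(2*I*pi/3))] = 36/12 = 3
  <chi_rho, chi_3> = (1/12)[1*(4)*conj(1) + 3*(4)*conj(1) + 4*(1 + 3*exp(2*I*pi/3))*conj(exp(-2*I*pi/3)) + 4*(1 + 3*exp(-2*I*pi/3))*conj(exp(2*I*pi/3))]
      = (1/12)[(4) + (12) + (12*exp(-2*I*pi/3) + 4*exp(2*I*pi/3)) + (4*exp(-2*I*pi/3) + 12*exp(2*I*pi/3))] = 0/12 = 0
  <chi_rho, chi_4> = (1/12)[1*(4)*conj(3) + 3*(4)*conj(-1) + 4*(1 + 3*exp(2*I*pi/3))*conj(0) + 4*(1 + 3*exp(-2*I*pi/3))*conj(0)]
      = (1/12)[(12) + (-12) + (0) + (0)] = 0/12 = 0
(Exp terms are combined using exp(i*s)*conj(exp(i*t)) = exp(i*(s-t)), and sums of them are collapsed using the identity that for every m > 1 the m distinct m-th roots of unity sum to 0, e.g. 1 + exp(2*I*pi/3) + exp(-2*I*pi/3) = 0.)
Dimension check: dim(rho) = sum (mult * dim) = 1*1 + 3*1 + 0*1 + 0*3 = 4 = chi_rho(e) = 4.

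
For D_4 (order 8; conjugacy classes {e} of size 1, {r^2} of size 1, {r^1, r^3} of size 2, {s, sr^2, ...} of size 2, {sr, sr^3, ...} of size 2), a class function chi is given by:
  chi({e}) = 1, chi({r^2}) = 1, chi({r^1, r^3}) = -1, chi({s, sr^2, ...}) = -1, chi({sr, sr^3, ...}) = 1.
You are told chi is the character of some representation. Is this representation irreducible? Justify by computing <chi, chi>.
Irreducible: <chi, chi> = 1.

Why: <chi, chi> = (1/|G|) sum_C |C| * |chi(C)|^2 = (1/8)[1*|1|^2 + 1*|1|^2 + 2*|-1|^2 + 2*|-1|^2 + 2*|1|^2]
  = (1/8)[(1) + (1) + (2) + (2) + (2)] = 8/8 = 1.
A character is irreducible iff <chi, chi> = 1, so this representation is irreducible.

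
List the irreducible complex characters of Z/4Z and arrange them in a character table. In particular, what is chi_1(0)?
Character table of Z/4Z (irreps indexed chi_0,...,chi_3 with chi_k(m) = zeta_4^(k*m), zeta_4 = exp(2*pi*i/4)):
  irrep \ class  {0} (size 1)  {1} (size 1)  {2} (size 1)  {3} (size 1)
  chi_0          1             1             1             1           
  chi_1          1             I             -1            -I          
  chi_2          1             -1            1             -1          
  chi_3          1             -I            -1            I           

Spot check: chi_1(0) = zeta_4^(1*0) = zeta_4^0 = 1.

Reasoning: Z/4Z is abelian, so all 4 irreducible complex representations are 1-dimensional. They are given by chi_k(m) = zeta_4^(k*m) for k = 0,...,3. Row orthogonality: sum_m chi_k(m) conj(chi_l(m)) = 4 * [k = l].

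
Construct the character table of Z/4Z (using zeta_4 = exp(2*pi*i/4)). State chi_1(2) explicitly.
Character table of Z/4Z (irreps indexed chi_0,...,chi_3 with chi_k(m) = zeta_4^(k*m), zeta_4 = exp(2*pi*i/4)):
  irrep \ class  {0} (size 1)  {1} (size 1)  {2} (size 1)  {3} (size 1)
  chi_0          1             1             1             1           
  chi_1          1             I             -1            -I          
  chi_2          1             -1            1             -1          
  chi_3          1             -I            -1            I           

Spot check: chi_1(2) = zeta_4^(1*2) = zeta_4^2 = -1.

Why: Z/4Z is abelian, so all 4 irreducible complex representations are 1-dimensional. They are given by chi_k(m) = zeta_4^(k*m) for k = 0,...,3. Row orthogonality: sum_m chi_k(m) conj(chi_l(m)) = 4 * [k = l].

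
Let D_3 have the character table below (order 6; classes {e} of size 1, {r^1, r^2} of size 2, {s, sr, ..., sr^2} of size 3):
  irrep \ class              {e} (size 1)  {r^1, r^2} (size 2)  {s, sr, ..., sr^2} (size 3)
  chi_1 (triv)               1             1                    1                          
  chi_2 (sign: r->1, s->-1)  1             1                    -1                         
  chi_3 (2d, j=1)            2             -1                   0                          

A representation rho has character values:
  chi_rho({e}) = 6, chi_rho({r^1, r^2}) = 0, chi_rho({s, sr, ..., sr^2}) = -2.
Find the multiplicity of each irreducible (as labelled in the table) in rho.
Multiplicities: chi_1: 0, chi_2: 2, chi_3: 2.

Details: Use <chi_rho, chi> = (1/|G|) sum_C |C| * chi_rho(C) * conj(chi(C)) with |G| = 6 for each irreducible chi in the table:
  <chi_rho, chi_1> = (1/6)[1*(6)*conj(1) + 2*(0)*conj(1) + 3*(-2)*conj(1)]
      = (1/6)[(6) + (0) + (-6)] = 0/6 = 0
  <chi_rho, chi_2> = (1/6)[1*(6)*conj(1) + 2*(0)*conj(1) + 3*(-2)*conj(-1)]
      = (1/6)[(6) + (0) + (6)] = 12/6 = 2
  <chi_rho, chi_3> = (1/6)[1*(6)*conj(2) + 2*(0)*conj(-1) + 3*(-2)*conj(0)]
      = (1/6)[(12) + (0) + (0)] = 12/6 = 2
Dimension check: dim(rho) = sum (mult * dim) = 0*1 + 2*1 + 2*2 = 6 = chi_rho(e) = 6.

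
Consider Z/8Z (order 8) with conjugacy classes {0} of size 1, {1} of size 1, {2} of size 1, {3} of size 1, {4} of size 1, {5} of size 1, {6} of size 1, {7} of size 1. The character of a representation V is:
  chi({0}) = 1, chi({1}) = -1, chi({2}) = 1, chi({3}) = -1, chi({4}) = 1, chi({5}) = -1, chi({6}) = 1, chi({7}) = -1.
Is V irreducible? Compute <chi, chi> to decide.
Irreducible: <chi, chi> = 1.

Proof sketch: <chi, chi> = (1/|G|) sum_C |C| * |chi(C)|^2 = (1/8)[1*|1|^2 + 1*|-1|^2 + 1*|1|^2 + 1*|-1|^2 + 1*|1|^2 + 1*|-1|^2 + 1*|1|^2 + 1*|-1|^2]
  = (1/8)[(1) + (1) + (1) + (1) + (1) + (1) + (1) + (1)] = 8/8 = 1.
(Exp terms are combined using exp(i*s)*conj(exp(i*t)) = exp(i*(s-t)), and sums of them are collapsed using the identity that for every m > 1 the m distinct m-th roots of unity sum to 0, e.g. 1 + exp(2*I*pi/3) + exp(-2*I*pi/3) = 0.)
A character is irreducible iff <chi, chi> = 1, so this representation is irreducible.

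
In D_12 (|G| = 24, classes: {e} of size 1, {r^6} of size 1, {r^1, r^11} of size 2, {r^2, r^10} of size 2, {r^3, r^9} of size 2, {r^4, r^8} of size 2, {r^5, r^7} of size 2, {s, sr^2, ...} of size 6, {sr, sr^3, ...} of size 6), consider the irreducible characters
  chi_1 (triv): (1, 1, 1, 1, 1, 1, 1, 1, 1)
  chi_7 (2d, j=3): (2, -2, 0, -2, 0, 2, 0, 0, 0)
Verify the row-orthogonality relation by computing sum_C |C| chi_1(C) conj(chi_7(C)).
Sum = 0; so <chi_1, chi_7> = 0 (distinct irreducibles are orthogonal).

Argument: Compute term by term over conjugacy classes (|C| * chi_1(C) * conj(chi_7(C))):
  1*(1)*conj(2) + 1*(1)*conj(-2) + 2*(1)*conj(0) + 2*(1)*conj(-2) + 2*(1)*conj(0) + 2*(1)*conj(2) + 2*(1)*conj(0) + 6*(1)*conj(0) + 6*(1)*conj(0)
  = (2) + (-2) + (0) + (-4) + (0) + (4) + (0) + (0) + (0)
  = 0.
Dividing by |G| = 24 gives 0/24 = 0, matching the row-orthogonality relation <chi_1, chi_7> = [chi_1 = chi_7].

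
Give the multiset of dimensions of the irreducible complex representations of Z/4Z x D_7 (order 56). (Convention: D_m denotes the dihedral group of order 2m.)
Dimensions: 1, 1, 1, 1, 1, 1, 1, 1, 2, 2, 2, 2, 2, 2, 2, 2, 2, 2, 2, 2

Explanation: There are 20 irreducibles (= number of conjugacy classes). Their dimensions d_i satisfy sum d_i^2 = |G| = 56: 1 + 1 + 1 + 1 + 1 + 1 + 1 + 1 + 4 + 4 + 4 + 4 + 4 + 4 + 4 + 4 + 4 + 4 + 4 + 4 = 56. (For the product with Z/4Z: each of the 4 1-dim characters of Z/4Z tensors with each irrep of D_7, giving 4 copies of each D_7-dimension.)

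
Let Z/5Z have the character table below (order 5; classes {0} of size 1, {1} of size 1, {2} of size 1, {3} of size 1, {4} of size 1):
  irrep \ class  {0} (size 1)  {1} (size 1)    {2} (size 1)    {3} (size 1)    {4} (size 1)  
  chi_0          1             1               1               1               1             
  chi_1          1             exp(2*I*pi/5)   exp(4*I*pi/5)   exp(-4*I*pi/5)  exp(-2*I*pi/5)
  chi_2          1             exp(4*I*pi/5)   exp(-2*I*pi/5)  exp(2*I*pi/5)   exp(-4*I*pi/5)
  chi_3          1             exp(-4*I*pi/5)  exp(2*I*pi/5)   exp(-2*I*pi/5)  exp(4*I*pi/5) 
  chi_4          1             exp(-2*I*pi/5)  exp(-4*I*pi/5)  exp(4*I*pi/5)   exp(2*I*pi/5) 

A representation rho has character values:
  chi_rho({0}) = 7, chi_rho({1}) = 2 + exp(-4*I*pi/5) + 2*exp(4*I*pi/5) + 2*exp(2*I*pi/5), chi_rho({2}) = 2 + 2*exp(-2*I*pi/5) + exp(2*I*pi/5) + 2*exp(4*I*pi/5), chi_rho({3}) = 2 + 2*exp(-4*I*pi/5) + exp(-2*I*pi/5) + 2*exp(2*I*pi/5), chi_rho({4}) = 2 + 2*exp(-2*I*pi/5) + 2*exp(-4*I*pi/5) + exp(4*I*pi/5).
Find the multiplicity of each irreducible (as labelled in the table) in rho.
Multiplicities: chi_0: 2, chi_1: 2, chi_2: 2, chi_3: 1, chi_4: 0.

Argument: Use <chi_rho, chi> = (1/|G|) sum_C |C| * chi_rho(C) * conj(chi(C)) with |G| = 5 for each irreducible chi in the table:
  <chi_rho, chi_0> = (1/5)[1*(7)*conj(1) + 1*(2 + exp(-4*I*pi/5) + 2*exp(4*I*pi/5) + 2*exp(2*I*pi/5))*conj(1) + 1*(2 + 2*exp(-2*I*pi/5) + exp(2*I*pi/5) + 2*exp(4*I*pi/5))*conj(1) + 1*(2 + 2*exp(-4*I*pi/5) + exp(-2*I*pi/5) + 2*exp(2*I*pi/5))*conj(1) + 1*(2 + 2*exp(-2*I*pi/5) + 2*exp(-4*I*pi/5) + exp(4*I*pi/5))*conj(1)]
      = (1/5)[(7) + (2 + exp(-4*I*pi/5) + 2*exp(4*I*pi/5) + 2*exp(2*I*pi/5)) + (2 + 2*exp(-2*I*pi/5) + exp(2*I*pi/5) + 2*exp(4*I*pi/5)) + (2 + 2*exp(-4*I*pi/5) + exp(-2*I*pi/5) + 2*exp(2*I*pi/5)) + (2 + 2*exp(-2*I*pi/5) + 2*exp(-4*I*pi/5) + exp(4*I*pi/5))] = 10/5 = 2
  <chi_rho, chi_1> = (1/5)[1*(7)*conj(1) + 1*(2 + exp(-4*I*pi/5) + 2*exp(4*I*pi/5) + 2*exp(2*I*pi/5))*conj(exp(2*I*pi/5)) + 1*(2 + 2*exp(-2*I*pi/5) + exp(2*I*pi/5) + 2*exp(4*I*pi/5))*conj(exp(4*I*pi/5)) + 1*(2 + 2*exp(-4*I*pi/5) + exp(-2*I*pi/5) + 2*exp(2*I*pi/5))*conj(exp(-4*I*pi/5)) + 1*(2 + 2*exp(-2*I*pi/5) + 2*exp(-4*I*pi/5) + exp(4*I*pi/5))*conj(exp(-2*I*pi/5))]
      = (1/5)[(7) + (2 + 2*exp(-2*I*pi/5) + exp(4*I*pi/5) + 2*exp(2*I*pi/5)) + (2 + 2*exp(-4*I*pi/5) + exp(-2*I*pi/5) + 2*exp(4*I*pi/5)) + (2 + 2*exp(-4*I*pi/5) + exp(2*I*pi/5) + 2*exp(4*I*pi/5)) + (2 + 2*exp(-2*I*pi/5) + exp(-4*I*pi/5) + 2*exp(2*I*pi/5))] = 10/5 = 2
  <chi_rho, chi_2> = (1/5)[1*(7)*conj(1) + 1*(2 + exp(-4*I*pi/5) + 2*exp(4*I*pi/5) + 2*exp(2*I*pi/5))*conj(exp(4*I*pi/5)) + 1*(2 + 2*exp(-2*I*pi/5) + exp(2*I*pi/5) + 2*exp(4*I*pi/5))*conj(exp(-2*I*pi/5)) + 1*(2 + 2*exp(-4*I*pi/5) + exp(-2*I*pi/5) + 2*exp(2*I*pi/5))*conj(exp(2*I*pi/5)) + 1*(2 + 2*exp(-2*I*pi/5) + 2*exp(-4*I*pi/5) + exp(4*I*pi/5))*conj(exp(-4*I*pi/5))]
      = (1/5)[(7) + (2 + 2*exp(-2*I*pi/5) + 2*exp(-4*I*pi/5) + exp(2*I*pi/5)) + (2 + 2*exp(-4*I*pi/5) + exp(4*I*pi/5) + 2*exp(2*I*pi/5)) + (2 + 2*exp(-2*I*pi/5) + exp(-4*I*pi/5) + 2*exp(4*I*pi/5)) + (2 + exp(-2*I*pi/5) + 2*exp(4*I*pi/5) + 2*exp(2*I*pi/5))] = 10/5 = 2
  <chi_rho, chi_3> = (1/5)[1*(7)*conj(1) + 1*(2 + exp(-4*I*pi/5) + 2*exp(4*I*pi/5) + 2*exp(2*I*pi/5))*conj(exp(-4*I*pi/5)) + 1*(2 + 2*exp(-2*I*pi/5) + exp(2*I*pi/5) + 2*exp(4*I*pi/5))*conj(exp(2*I*pi/5)) + 1*(2 + 2*exp(-4*I*pi/5) + exp(-2*I*pi/5) + 2*exp(2*I*pi/5))*conj(exp(-2*I*pi/5)) + 1*(2 + 2*exp(-2*I*pi/5) + 2*exp(-4*I*pi/5) + exp(4*I*pi/5))*conj(exp(4*I*pi/5))]
      = (1/5)[(7) + (1 + 2*exp(-2*I*pi/5) + 2*exp(-4*I*pi/5) + 2*exp(4*I*pi/5)) + (1 + 2*exp(-2*I*pi/5) + 2*exp(-4*I*pi/5) + 2*exp(2*I*pi/5)) + (1 + 2*exp(-2*I*pi/5) + 2*exp(4*I*pi/5) + 2*exp(2*I*pi/5)) + (1 + 2*exp(-4*I*pi/5) + 2*exp(4*I*pi/5) + 2*exp(2*I*pi/5))] = 5/5 = 1
  <chi_rho, chi_4> = (1/5)[1*(7)*conj(1) + 1*(2 + exp(-4*I*pi/5) + 2*exp(4*I*pi/5) + 2*exp(2*I*pi/5))*conj(exp(-2*I*pi/5)) + 1*(2 + 2*exp(-2*I*pi/5) + exp(2*I*pi/5) + 2*exp(4*I*pi/5))*conj(exp(-4*I*pi/5)) + 1*(2 + 2*exp(-4*I*pi/5) + exp(-2*I*pi/5) + 2*exp(2*I*pi/5))*conj(exp(4*I*pi/5)) + 1*(2 + 2*exp(-2*I*pi/5) + 2*exp(-4*I*pi/5) + exp(4*I*pi/5))*conj(exp(2*I*pi/5))]
      = (1/5)[(7) + (2*exp(-4*I*pi/5) + exp(-2*I*pi/5) + 2*exp(4*I*pi/5) + 2*exp(2*I*pi/5)) + (2*exp(-2*I*pi/5) + exp(-4*I*pi/5) + 2*exp(4*I*pi/5) + 2*exp(2*I*pi/5)) + (2*exp(-2*I*pi/5) + 2*exp(-4*I*pi/5) + exp(4*I*pi/5) + 2*exp(2*I*pi/5)) + (2*exp(-2*I*pi/5) + 2*exp(-4*I*pi/5) + exp(2*I*pi/5) + 2*exp(4*I*pi/5))] = 0/5 = 0
(Exp terms are combined using exp(i*s)*conj(exp(i*t)) = exp(i*(s-t)), and sums of them are collapsed using the identity that for every m > 1 the m distinct m-th roots of unity sum to 0, e.g. 1 + exp(2*I*pi/3) + exp(-2*I*pi/3) = 0.)
Dimension check: dim(rho) = sum (mult * dim) = 2*1 + 2*1 + 2*1 + 1*1 + 0*1 = 7 = chi_rho(e) = 7.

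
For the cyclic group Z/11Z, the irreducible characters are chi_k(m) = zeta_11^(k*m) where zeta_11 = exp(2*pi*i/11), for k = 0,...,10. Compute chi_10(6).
chi_10(6) = zeta_11^60 = exp(10*I*pi/11)

Explanation: chi_10(6) = zeta_11^(10*6) = zeta_11^60. Since zeta_11^11 = 1, this equals zeta_11^5 = exp(2*pi*i*5/11) = exp(10*I*pi/11).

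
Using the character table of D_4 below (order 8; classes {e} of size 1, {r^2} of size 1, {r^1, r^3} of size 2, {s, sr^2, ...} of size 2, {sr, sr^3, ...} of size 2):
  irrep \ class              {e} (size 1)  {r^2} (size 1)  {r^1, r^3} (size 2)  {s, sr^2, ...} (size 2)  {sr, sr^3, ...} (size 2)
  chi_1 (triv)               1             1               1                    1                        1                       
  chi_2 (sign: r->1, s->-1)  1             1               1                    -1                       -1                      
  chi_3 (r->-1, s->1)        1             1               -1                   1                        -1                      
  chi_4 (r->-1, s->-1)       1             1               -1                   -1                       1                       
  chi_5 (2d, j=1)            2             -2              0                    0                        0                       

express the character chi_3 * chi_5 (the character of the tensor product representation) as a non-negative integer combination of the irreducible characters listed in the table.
chi_3 tensor chi_5 = chi_5 (all other irreducibles have multiplicity 0).

Solution. The character of a tensor product is the pointwise product (chi_3 * chi_5)(C) = chi_3(C) * chi_5(C):
  {e}: (1)*(2), {r^2}: (1)*(-2), {r^1, r^3}: (-1)*(0), {s, sr^2, ...}: (1)*(0), {sr, sr^3, ...}: (-1)*(0)
so (chi_3 * chi_5) takes values
  {e} -> 2, {r^2} -> -2, {r^1, r^3} -> 0, {s, sr^2, ...} -> 0, {sr, sr^3, ...} -> 0.
Now take the inner product of this character with each irreducible chi from the table, <chi_3*chi_5, chi> = (1/8) sum_C |C| (chi_3*chi_5)(C) conj(chi(C)):
  <chi_3*chi_5, chi_1> = (1/8)[1*(2)*conj(1) + 1*(-2)*conj(1) + 2*(0)*conj(1) + 2*(0)*conj(1) + 2*(0)*conj(1)]
      = (1/8)[(2) + (-2) + (0) + (0) + (0)] = 0/8 = 0
  <chi_3*chi_5, chi_2> = (1/8)[1*(2)*conj(1) + 1*(-2)*conj(1) + 2*(0)*conj(1) + 2*(0)*conj(-1) + 2*(0)*conj(-1)]
      = (1/8)[(2) + (-2) + (0) + (0) + (0)] = 0/8 = 0
  <chi_3*chi_5, chi_3> = (1/8)[1*(2)*conj(1) + 1*(-2)*conj(1) + 2*(0)*conj(-1) + 2*(0)*conj(1) + 2*(0)*conj(-1)]
      = (1/8)[(2) + (-2) + (0) + (0) + (0)] = 0/8 = 0
  <chi_3*chi_5, chi_4> = (1/8)[1*(2)*conj(1) + 1*(-2)*conj(1) + 2*(0)*conj(-1) + 2*(0)*conj(-1) + 2*(0)*conj(1)]
      = (1/8)[(2) + (-2) + (0) + (0) + (0)] = 0/8 = 0
  <chi_3*chi_5, chi_5> = (1/8)[1*(2)*conj(2) + 1*(-2)*conj(-2) + 2*(0)*conj(0) + 2*(0)*conj(0) + 2*(0)*conj(0)]
      = (1/8)[(4) + (4) + (0) + (0) + (0)] = 8/8 = 1
Hence the multiplicities are chi_5: 1. Dimension check: dim(chi_3)*dim(chi_5) = 1*2 = 2 and sum (mult * dim) = 1*2 = 2.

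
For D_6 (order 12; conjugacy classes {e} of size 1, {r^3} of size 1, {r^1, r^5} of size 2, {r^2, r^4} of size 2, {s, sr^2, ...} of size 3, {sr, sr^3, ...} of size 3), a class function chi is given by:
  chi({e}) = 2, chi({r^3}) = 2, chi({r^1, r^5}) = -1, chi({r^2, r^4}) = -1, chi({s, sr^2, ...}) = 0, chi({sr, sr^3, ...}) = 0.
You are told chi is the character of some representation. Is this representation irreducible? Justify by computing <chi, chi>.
Irreducible: <chi, chi> = 1.

Reasoning: <chi, chi> = (1/|G|) sum_C |C| * |chi(C)|^2 = (1/12)[1*|2|^2 + 1*|2|^2 + 2*|-1|^2 + 2*|-1|^2 + 3*|0|^2 + 3*|0|^2]
  = (1/12)[(4) + (4) + (2) + (2) + (0) + (0)] = 12/12 = 1.
A character is irreducible iff <chi, chi> = 1, so this representation is irreducible.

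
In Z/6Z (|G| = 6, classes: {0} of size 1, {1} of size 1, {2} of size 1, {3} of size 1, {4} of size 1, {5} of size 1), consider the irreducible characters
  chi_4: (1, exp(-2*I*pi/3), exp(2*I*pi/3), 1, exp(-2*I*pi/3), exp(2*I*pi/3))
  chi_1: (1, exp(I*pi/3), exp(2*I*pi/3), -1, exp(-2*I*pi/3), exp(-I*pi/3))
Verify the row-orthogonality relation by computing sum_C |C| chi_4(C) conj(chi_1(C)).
Sum = 0; so <chi_4, chi_1> = 0 (distinct irreducibles are orthogonal).

Derivation: Compute term by term over conjugacy classes (|C| * chi_4(C) * conj(chi_1(C))):
  1*(1)*conj(1) + 1*(exp(-2*I*pi/3))*conj(exp(I*pi/3)) + 1*(exp(2*I*pi/3))*conj(exp(2*I*pi/3)) + 1*(1)*conj(-1) + 1*(exp(-2*I*pi/3))*conj(exp(-2*I*pi/3)) + 1*(exp(2*I*pi/3))*conj(exp(-I*pi/3))
  = (1) + (-1) + (1) + (-1) + (1) + (-1)
  = 0.
(Exp terms are combined using exp(i*s)*conj(exp(i*t)) = exp(i*(s-t)), and sums of them are collapsed using the identity that for every m > 1 the m distinct m-th roots of unity sum to 0, e.g. 1 + exp(2*I*pi/3) + exp(-2*I*pi/3) = 0.)
Dividing by |G| = 6 gives 0/6 = 0, matching the row-orthogonality relation <chi_4, chi_1> = [chi_4 = chi_1].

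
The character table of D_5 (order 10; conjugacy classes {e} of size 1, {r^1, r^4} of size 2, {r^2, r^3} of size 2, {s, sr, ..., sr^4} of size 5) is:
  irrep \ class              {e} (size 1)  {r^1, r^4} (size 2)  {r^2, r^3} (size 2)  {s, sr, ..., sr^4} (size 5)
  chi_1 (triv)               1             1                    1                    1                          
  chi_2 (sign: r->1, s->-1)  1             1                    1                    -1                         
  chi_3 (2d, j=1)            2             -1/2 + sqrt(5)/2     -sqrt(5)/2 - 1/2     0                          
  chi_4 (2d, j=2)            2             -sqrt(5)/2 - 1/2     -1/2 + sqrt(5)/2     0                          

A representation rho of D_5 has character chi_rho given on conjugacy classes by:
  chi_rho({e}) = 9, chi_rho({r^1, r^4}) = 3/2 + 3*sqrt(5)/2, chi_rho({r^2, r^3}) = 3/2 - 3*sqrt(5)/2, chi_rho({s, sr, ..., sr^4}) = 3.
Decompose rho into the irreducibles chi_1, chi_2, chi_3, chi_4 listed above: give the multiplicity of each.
Multiplicities: chi_1: 3, chi_2: 0, chi_3: 3, chi_4: 0.

Working: Use <chi_rho, chi> = (1/|G|) sum_C |C| * chi_rho(C) * conj(chi(C)) with |G| = 10 for each irreducible chi in the table:
  <chi_rho, chi_1> = (1/10)[1*(9)*conj(1) + 2*(3/2 + 3*sqrt(5)/2)*conj(1) + 2*(3/2 - 3*sqrt(5)/2)*conj(1) + 5*(3)*conj(1)]
      = (1/10)[(9) + (3 + 3*sqrt(5)) + (3 - 3*sqrt(5)) + (15)] = 30/10 = 3
  <chi_rho, chi_2> = (1/10)[1*(9)*conj(1) + 2*(3/2 + 3*sqrt(5)/2)*conj(1) + 2*(3/2 - 3*sqrt(5)/2)*conj(1) + 5*(3)*conj(-1)]
      = (1/10)[(9) + (3 + 3*sqrt(5)) + (3 - 3*sqrt(5)) + (-15)] = 0/10 = 0
  <chi_rho, chi_3> = (1/10)[1*(9)*conj(2) + 2*(3/2 + 3*sqrt(5)/2)*conj(-1/2 + sqrt(5)/2) + 2*(3/2 - 3*sqrt(5)/2)*conj(-sqrt(5)/2 - 1/2) + 5*(3)*conj(0)]
      = (1/10)[(18) + (6) + (6) + (0)] = 30/10 = 3
  <chi_rho, chi_4> = (1/10)[1*(9)*conj(2) + 2*(3/2 + 3*sqrt(5)/2)*conj(-sqrt(5)/2 - 1/2) + 2*(3/2 - 3*sqrt(5)/2)*conj(-1/2 + sqrt(5)/2) + 5*(3)*conj(0)]
      = (1/10)[(18) + (-9 - 3*sqrt(5)) + (-9 + 3*sqrt(5)) + (0)] = 0/10 = 0
Dimension check: dim(rho) = sum (mult * dim) = 3*1 + 0*1 + 3*2 + 0*2 = 9 = chi_rho(e) = 9.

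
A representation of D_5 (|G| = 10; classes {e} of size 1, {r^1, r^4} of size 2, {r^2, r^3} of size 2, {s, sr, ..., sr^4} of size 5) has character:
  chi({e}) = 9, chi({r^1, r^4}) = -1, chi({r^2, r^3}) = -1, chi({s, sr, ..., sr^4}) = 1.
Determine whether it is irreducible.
Not irreducible (reducible): <chi, chi> = 9 > 1.

<chi, chi> = (1/|G|) sum_C |C| * |chi(C)|^2 = (1/10)[1*|9|^2 + 2*|-1|^2 + 2*|-1|^2 + 5*|1|^2]
  = (1/10)[(81) + (2) + (2) + (5)] = 90/10 = 9.
A character is irreducible iff <chi, chi> = 1, so this representation is reducible.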